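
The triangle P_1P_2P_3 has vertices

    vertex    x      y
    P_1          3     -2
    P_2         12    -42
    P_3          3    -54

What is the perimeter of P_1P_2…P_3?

|P_1P_2| = √((9)² + (-40)²) = √1681 = 41
|P_2P_3| = √((-9)² + (-12)²) = √225 = 15
|P_3P_1| = √((0)² + (52)²) = √2704 = 52
Perimeter = 41 + 15 + 52 = 108.

108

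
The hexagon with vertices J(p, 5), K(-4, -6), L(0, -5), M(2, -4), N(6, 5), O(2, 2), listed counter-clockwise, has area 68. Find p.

Write out the shoelace sum; only the two edges meeting at J involve p:
2·Area = [(2·5 − p·2) + (p·(-6) − (-4)·5)] + 66
       = -8·p + 96 = 136
⇒ p = -5.

-5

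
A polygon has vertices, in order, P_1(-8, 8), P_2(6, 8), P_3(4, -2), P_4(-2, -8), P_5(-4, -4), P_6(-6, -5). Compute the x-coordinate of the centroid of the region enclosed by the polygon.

-94/77

Apply the surveyor's formula. First the cross-terms c_i = x_i·y_{i+1} − x_{i+1}·y_i:
  -112, -44, -36, -24, -4, -88  ⇒  2A = -308, A = -154.
Then Σ (x_i + x_{i+1})·c_i = 1128, so x̄ = 1128 / (6·(-154)) = -94/77.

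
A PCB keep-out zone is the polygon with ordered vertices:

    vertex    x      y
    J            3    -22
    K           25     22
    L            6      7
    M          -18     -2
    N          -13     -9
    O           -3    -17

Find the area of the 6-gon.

Apply the shoelace (surveyor's) formula: 2A = Σ (x_i·y_{i+1} − x_{i+1}·y_i), indices taken mod 6.
J→K: (3)(22) − (25)(-22) = 616
K→L: (25)(7) − (6)(22) = 43
L→M: (6)(-2) − (-18)(7) = 114
M→N: (-18)(-9) − (-13)(-2) = 136
N→O: (-13)(-17) − (-3)(-9) = 194
O→J: (-3)(-22) − (3)(-17) = 117
Σ = 1220
Area = |Σ|/2 = 610.

610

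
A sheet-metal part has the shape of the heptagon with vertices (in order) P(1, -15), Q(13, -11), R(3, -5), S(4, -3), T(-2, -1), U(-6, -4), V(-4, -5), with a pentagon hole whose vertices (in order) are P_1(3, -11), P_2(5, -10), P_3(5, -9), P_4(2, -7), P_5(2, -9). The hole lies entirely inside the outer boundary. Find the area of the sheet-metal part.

Outer boundary:
Cross-terms: 184, -32, 11, -10, 2, 14, 65  ⇒  Σ = 234
Area = |Σ|/2 = 117.
Hole:
Apply the surveyor's formula: 2A = Σ (x_i·y_{i+1} − x_{i+1}·y_i), indices taken mod 5.
Σ = (25) + (5) + (-17) + (-4) + (5) = 14
Area = |Σ|/2 = 7.
Net area = 117 − 7 = 110.

110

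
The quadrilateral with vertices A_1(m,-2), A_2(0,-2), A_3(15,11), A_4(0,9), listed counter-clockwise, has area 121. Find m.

The doubled signed area Σ (x_i y_{i+1} − x_{i+1} y_i) is linear in m.
With m=0 it equals 165; the coefficient of m is -11 (from the two edges through A_1).
So -11·m + 165 = 2·121 = 242 ⇒ m = -7.

-7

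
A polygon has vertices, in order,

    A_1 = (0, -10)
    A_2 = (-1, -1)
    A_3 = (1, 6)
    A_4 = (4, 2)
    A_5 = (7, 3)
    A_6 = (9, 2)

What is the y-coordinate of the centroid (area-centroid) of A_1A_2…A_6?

-277/213

Apply the shoelace (surveyor's) formula. First the cross-terms c_i = x_i·y_{i+1} − x_{i+1}·y_i:
  -10, -5, -22, -2, -13, -90  ⇒  2A = -142, A = -71.
Then Σ (y_i + y_{i+1})·c_i = 554, so ȳ = 554 / (6·(-71)) = -277/213.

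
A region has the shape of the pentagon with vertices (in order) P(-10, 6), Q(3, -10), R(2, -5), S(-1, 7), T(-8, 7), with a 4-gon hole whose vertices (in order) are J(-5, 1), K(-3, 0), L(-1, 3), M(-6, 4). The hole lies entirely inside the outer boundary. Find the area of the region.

72.5

Outer boundary:
Apply the shoelace formula: 2A = Σ (x_i·y_{i+1} − x_{i+1}·y_i), indices taken mod 5.
Σ = (82) + (5) + (9) + (49) + (22) = 167
Area = |Σ|/2 = 83.5.
Hole:
Apply Gauss's area formula: 2A = Σ (x_i·y_{i+1} − x_{i+1}·y_i), indices taken mod 4.
Σ = (3) + (-9) + (14) + (14) = 22
Area = |Σ|/2 = 11.
Net area = 83.5 − 11 = 72.5.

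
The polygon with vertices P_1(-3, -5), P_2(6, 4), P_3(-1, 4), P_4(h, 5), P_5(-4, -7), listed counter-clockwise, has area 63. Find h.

The doubled signed area Σ (x_i y_{i+1} − x_{i+1} y_i) is linear in h.
With h=0 it equals 60; the coefficient of h is -11 (from the two edges through P_4).
So -11·h + 60 = 2·63 = 126 ⇒ h = -6.

-6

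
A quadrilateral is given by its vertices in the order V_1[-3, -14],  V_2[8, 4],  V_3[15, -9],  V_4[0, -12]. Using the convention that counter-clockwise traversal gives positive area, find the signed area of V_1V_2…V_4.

-124

Σ = (100) + (-132) + (-180) + (-36) = -248
Signed area = Σ/2 = -124 (negative ⇒ clockwise traversal).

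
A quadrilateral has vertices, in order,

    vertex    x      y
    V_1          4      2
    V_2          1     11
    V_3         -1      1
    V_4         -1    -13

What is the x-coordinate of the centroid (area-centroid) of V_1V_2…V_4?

Apply the shoelace formula. First the cross-terms c_i = x_i·y_{i+1} − x_{i+1}·y_i:
  42, 12, 14, 50  ⇒  2A = 118, A = 59.
Then Σ (x_i + x_{i+1})·c_i = 332, so x̄ = 332 / (6·59) = 166/177.

166/177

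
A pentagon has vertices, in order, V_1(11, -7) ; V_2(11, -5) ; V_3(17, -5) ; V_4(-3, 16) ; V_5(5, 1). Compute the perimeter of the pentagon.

64

|V_1V_2| = √((0)² + (2)²) = √4 = 2
|V_2V_3| = √((6)² + (0)²) = √36 = 6
|V_3V_4| = √((-20)² + (21)²) = √841 = 29
|V_4V_5| = √((8)² + (-15)²) = √289 = 17
|V_5V_1| = √((6)² + (-8)²) = √100 = 10
Perimeter = 2 + 6 + 29 + 17 + 10 = 64.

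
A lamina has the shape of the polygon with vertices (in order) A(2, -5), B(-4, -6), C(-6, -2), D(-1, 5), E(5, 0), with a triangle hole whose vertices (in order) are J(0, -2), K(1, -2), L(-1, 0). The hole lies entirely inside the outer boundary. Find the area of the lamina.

70

Outer boundary:
Apply the surveyor's formula: 2A = Σ (x_i·y_{i+1} − x_{i+1}·y_i), indices taken mod 5.
Cross-terms: -32, -28, -32, -25, -25  ⇒  Σ = -142
Area = |Σ|/2 = 71.
Hole:
J→K: (0)(-2) − (1)(-2) = 2
K→L: (1)(0) − (-1)(-2) = -2
L→J: (-1)(-2) − (0)(0) = 2
Σ = 2
Area = |Σ|/2 = 1.
Net area = 71 − 1 = 70.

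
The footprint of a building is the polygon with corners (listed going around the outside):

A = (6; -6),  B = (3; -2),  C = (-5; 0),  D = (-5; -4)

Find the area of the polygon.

35

Apply the shoelace formula: 2A = Σ (x_i·y_{i+1} − x_{i+1}·y_i), indices taken mod 4.
Σ = (6) + (-10) + (20) + (54) = 70
Area = |Σ|/2 = 35.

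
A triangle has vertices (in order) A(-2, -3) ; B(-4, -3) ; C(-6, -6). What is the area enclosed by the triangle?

Σ = (-6) + (6) + (6) = 6
Area = |Σ|/2 = 3.

3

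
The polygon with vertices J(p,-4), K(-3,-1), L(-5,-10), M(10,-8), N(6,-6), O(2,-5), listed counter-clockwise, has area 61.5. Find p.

Write out the shoelace sum; only the two edges meeting at J involve p:
2·Area = [(2·(-4) − p·(-5)) + (p·(-1) − (-3)·(-4))] + 135
       = 4·p + 115 = 123
⇒ p = 2.

2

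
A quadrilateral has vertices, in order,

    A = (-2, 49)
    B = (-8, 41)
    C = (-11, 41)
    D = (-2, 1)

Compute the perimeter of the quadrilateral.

102

|AB| = √((-6)² + (-8)²) = √100 = 10
|BC| = √((-3)² + (0)²) = √9 = 3
|CD| = √((9)² + (-40)²) = √1681 = 41
|DA| = √((0)² + (48)²) = √2304 = 48
Perimeter = 10 + 3 + 41 + 48 = 102.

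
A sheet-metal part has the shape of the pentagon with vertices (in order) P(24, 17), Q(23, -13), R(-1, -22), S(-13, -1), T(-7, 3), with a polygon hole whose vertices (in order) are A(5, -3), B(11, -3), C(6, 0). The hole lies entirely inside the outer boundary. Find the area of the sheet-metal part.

863

Outer boundary:
Apply the shoelace (surveyor's) formula: 2A = Σ (x_i·y_{i+1} − x_{i+1}·y_i), indices taken mod 5.
Σ = (-703) + (-519) + (-285) + (-46) + (-191) = -1744
Area = |Σ|/2 = 872.
Hole:
Apply the shoelace formula: 2A = Σ (x_i·y_{i+1} − x_{i+1}·y_i), indices taken mod 3.
Cross-terms: 18, 18, -18  ⇒  Σ = 18
Area = |Σ|/2 = 9.
Net area = 872 − 9 = 863.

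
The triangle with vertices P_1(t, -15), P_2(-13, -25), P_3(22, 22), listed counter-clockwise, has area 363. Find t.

The doubled signed area Σ (x_i y_{i+1} − x_{i+1} y_i) is linear in t.
With t=0 it equals -261; the coefficient of t is -47 (from the two edges through P_1).
So -47·t + -261 = 2·363 = 726 ⇒ t = -21.

-21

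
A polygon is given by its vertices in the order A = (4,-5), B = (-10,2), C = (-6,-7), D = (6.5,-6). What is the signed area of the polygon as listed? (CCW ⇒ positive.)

56.5

Apply the shoelace (surveyor's) formula: 2A = Σ (x_i·y_{i+1} − x_{i+1}·y_i), indices taken mod 4.
Σ = (-42) + (82) + (81.5) + (-8.5) = 113
Signed area = Σ/2 = 56.5 (positive ⇒ counter-clockwise traversal).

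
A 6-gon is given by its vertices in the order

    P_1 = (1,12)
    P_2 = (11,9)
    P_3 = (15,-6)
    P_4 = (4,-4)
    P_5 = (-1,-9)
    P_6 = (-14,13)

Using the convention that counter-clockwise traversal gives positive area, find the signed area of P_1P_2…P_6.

Apply the shoelace formula: 2A = Σ (x_i·y_{i+1} − x_{i+1}·y_i), indices taken mod 6.
P_1→P_2: (1)(9) − (11)(12) = -123
P_2→P_3: (11)(-6) − (15)(9) = -201
P_3→P_4: (15)(-4) − (4)(-6) = -36
P_4→P_5: (4)(-9) − (-1)(-4) = -40
P_5→P_6: (-1)(13) − (-14)(-9) = -139
P_6→P_1: (-14)(12) − (1)(13) = -181
Σ = -720
Signed area = Σ/2 = -360 (negative ⇒ clockwise traversal).

-360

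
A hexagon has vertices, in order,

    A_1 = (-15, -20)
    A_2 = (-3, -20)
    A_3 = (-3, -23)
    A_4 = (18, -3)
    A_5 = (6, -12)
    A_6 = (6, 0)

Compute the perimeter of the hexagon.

100

|A_1A_2| = √((12)² + (0)²) = √144 = 12
|A_2A_3| = √((0)² + (-3)²) = √9 = 3
|A_3A_4| = √((21)² + (20)²) = √841 = 29
|A_4A_5| = √((-12)² + (-9)²) = √225 = 15
|A_5A_6| = √((0)² + (12)²) = √144 = 12
|A_6A_1| = √((-21)² + (-20)²) = √841 = 29
Perimeter = 12 + 3 + 29 + 15 + 12 + 29 = 100.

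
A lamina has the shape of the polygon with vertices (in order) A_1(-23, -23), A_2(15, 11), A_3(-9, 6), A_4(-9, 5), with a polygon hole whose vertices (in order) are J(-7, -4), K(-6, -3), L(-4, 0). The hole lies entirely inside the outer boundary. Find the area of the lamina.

Outer boundary:
Apply Gauss's area formula: 2A = Σ (x_i·y_{i+1} − x_{i+1}·y_i), indices taken mod 4.
Σ = (92) + (189) + (9) + (322) = 612
Area = |Σ|/2 = 306.
Hole:
Apply the shoelace formula: 2A = Σ (x_i·y_{i+1} − x_{i+1}·y_i), indices taken mod 3.
Σ = (-3) + (-12) + (16) = 1
Area = |Σ|/2 = 0.5.
Net area = 306 − 0.5 = 305.5.

305.5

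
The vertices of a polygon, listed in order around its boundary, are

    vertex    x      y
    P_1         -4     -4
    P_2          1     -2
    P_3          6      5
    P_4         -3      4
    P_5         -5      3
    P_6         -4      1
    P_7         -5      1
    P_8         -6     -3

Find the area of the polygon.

60

Apply the shoelace (surveyor's) formula: 2A = Σ (x_i·y_{i+1} − x_{i+1}·y_i), indices taken mod 8.
Σ = (12) + (17) + (39) + (11) + (7) + (1) + (21) + (12) = 120
Area = |Σ|/2 = 60.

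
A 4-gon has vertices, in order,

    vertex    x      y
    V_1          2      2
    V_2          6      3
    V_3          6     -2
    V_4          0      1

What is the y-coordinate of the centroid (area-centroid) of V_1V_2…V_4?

Apply the surveyor's formula. First the cross-terms c_i = x_i·y_{i+1} − x_{i+1}·y_i:
  -6, -30, 6, -2  ⇒  2A = -32, A = -16.
Then Σ (y_i + y_{i+1})·c_i = -72, so ȳ = -72 / (6·(-16)) = 0.75.

0.75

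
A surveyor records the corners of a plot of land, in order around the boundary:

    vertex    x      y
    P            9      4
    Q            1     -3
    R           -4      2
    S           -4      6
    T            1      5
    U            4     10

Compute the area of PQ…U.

Cross-terms: -31, -10, -16, -26, -10, -74  ⇒  Σ = -167
Area = |Σ|/2 = 83.5.

83.5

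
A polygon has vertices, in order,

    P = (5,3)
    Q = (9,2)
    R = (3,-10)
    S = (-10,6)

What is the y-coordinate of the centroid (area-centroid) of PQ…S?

Apply the shoelace formula. First the cross-terms c_i = x_i·y_{i+1} − x_{i+1}·y_i:
  -17, -96, -82, -60  ⇒  2A = -255, A = -127.5.
Then Σ (y_i + y_{i+1})·c_i = 471, so ȳ = 471 / (6·(-127.5)) = -157/255.

-157/255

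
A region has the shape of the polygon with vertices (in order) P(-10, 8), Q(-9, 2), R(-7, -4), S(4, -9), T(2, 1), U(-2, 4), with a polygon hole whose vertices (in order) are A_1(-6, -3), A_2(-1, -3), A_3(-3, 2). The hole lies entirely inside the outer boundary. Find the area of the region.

Outer boundary:
Apply the shoelace (surveyor's) formula: 2A = Σ (x_i·y_{i+1} − x_{i+1}·y_i), indices taken mod 6.
Cross-terms: 52, 50, 79, 22, 10, 24  ⇒  Σ = 237
Area = |Σ|/2 = 118.5.
Hole:
A_1→A_2: (-6)(-3) − (-1)(-3) = 15
A_2→A_3: (-1)(2) − (-3)(-3) = -11
A_3→A_1: (-3)(-3) − (-6)(2) = 21
Σ = 25
Area = |Σ|/2 = 12.5.
Net area = 118.5 − 12.5 = 106.

106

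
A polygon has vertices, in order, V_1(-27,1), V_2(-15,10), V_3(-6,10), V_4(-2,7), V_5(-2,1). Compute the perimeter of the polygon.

|V_1V_2| = √((12)² + (9)²) = √225 = 15
|V_2V_3| = √((9)² + (0)²) = √81 = 9
|V_3V_4| = √((4)² + (-3)²) = √25 = 5
|V_4V_5| = √((0)² + (-6)²) = √36 = 6
|V_5V_1| = √((-25)² + (0)²) = √625 = 25
Perimeter = 15 + 9 + 5 + 6 + 25 = 60.

60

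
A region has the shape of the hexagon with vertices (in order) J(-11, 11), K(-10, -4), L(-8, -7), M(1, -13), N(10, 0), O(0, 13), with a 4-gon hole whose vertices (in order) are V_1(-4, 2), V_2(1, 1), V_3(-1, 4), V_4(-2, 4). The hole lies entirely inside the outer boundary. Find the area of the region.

Outer boundary:
Apply Gauss's area formula: 2A = Σ (x_i·y_{i+1} − x_{i+1}·y_i), indices taken mod 6.
Σ = (154) + (38) + (111) + (130) + (130) + (143) = 706
Area = |Σ|/2 = 353.
Hole:
V_1→V_2: (-4)(1) − (1)(2) = -6
V_2→V_3: (1)(4) − (-1)(1) = 5
V_3→V_4: (-1)(4) − (-2)(4) = 4
V_4→V_1: (-2)(2) − (-4)(4) = 12
Σ = 15
Area = |Σ|/2 = 7.5.
Net area = 353 − 7.5 = 345.5.

345.5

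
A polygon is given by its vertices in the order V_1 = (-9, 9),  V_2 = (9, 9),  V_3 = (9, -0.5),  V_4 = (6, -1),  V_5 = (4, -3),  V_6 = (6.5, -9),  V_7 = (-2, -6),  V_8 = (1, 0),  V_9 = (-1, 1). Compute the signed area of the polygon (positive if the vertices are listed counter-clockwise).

Apply Gauss's area formula: 2A = Σ (x_i·y_{i+1} − x_{i+1}·y_i), indices taken mod 9.
Cross-terms: -162, -85.5, -6, -14, -16.5, -57, 6, 1, 0  ⇒  Σ = -334
Signed area = Σ/2 = -167 (negative ⇒ clockwise traversal).

-167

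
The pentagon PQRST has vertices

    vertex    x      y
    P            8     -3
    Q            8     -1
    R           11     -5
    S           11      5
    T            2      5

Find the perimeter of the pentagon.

|PQ| = √((0)² + (2)²) = √4 = 2
|QR| = √((3)² + (-4)²) = √25 = 5
|RS| = √((0)² + (10)²) = √100 = 10
|ST| = √((-9)² + (0)²) = √81 = 9
|TP| = √((6)² + (-8)²) = √100 = 10
Perimeter = 2 + 5 + 10 + 9 + 10 = 36.

36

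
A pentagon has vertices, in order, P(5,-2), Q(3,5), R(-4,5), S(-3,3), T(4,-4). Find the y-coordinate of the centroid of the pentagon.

Apply the shoelace formula. First the cross-terms c_i = x_i·y_{i+1} − x_{i+1}·y_i:
  31, 35, 3, 0, 12  ⇒  2A = 81, A = 40.5.
Then Σ (y_i + y_{i+1})·c_i = 395, so ȳ = 395 / (6·40.5) = 395/243.

395/243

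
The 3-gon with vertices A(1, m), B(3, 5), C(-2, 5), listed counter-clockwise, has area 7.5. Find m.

Write out the shoelace sum; only the two edges meeting at A involve m:
2·Area = [((-2)·m − 1·5) + (1·5 − 3·m)] + 25
       = -5·m + 25 = 15
⇒ m = 2.

2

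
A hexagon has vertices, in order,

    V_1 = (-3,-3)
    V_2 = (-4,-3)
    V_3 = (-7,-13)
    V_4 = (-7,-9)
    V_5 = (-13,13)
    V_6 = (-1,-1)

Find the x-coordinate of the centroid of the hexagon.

Apply the shoelace formula. First the cross-terms c_i = x_i·y_{i+1} − x_{i+1}·y_i:
  -3, 31, -28, -208, 26, 0  ⇒  2A = -182, A = -91.
Then Σ (x_i + x_{i+1})·c_i = 3868, so x̄ = 3868 / (6·(-91)) = -1934/273.

-1934/273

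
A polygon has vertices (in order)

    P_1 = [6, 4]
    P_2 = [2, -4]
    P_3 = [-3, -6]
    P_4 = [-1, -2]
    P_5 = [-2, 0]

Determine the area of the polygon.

Apply the surveyor's formula: 2A = Σ (x_i·y_{i+1} − x_{i+1}·y_i), indices taken mod 5.
Σ = (-32) + (-24) + (0) + (-4) + (-8) = -68
Area = |Σ|/2 = 34.

34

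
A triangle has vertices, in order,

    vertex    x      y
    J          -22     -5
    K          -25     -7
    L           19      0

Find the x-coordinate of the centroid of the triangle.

Apply Gauss's area formula. First the cross-terms c_i = x_i·y_{i+1} − x_{i+1}·y_i:
  29, 133, -95  ⇒  2A = 67, A = 33.5.
Then Σ (x_i + x_{i+1})·c_i = -1876, so x̄ = -1876 / (6·33.5) = -28/3.

-28/3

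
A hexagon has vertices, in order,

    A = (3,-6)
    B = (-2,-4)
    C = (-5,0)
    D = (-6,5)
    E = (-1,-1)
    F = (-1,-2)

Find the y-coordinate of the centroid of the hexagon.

-28/27

Apply Gauss's area formula. First the cross-terms c_i = x_i·y_{i+1} − x_{i+1}·y_i:
  -24, -20, -25, 11, 1, 12  ⇒  2A = -45, A = -22.5.
Then Σ (y_i + y_{i+1})·c_i = 140, so ȳ = 140 / (6·(-22.5)) = -28/27.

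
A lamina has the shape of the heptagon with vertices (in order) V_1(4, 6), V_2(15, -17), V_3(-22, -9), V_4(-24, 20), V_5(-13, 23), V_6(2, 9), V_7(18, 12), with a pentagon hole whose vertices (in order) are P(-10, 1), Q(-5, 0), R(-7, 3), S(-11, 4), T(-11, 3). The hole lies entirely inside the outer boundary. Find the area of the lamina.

915.5

Outer boundary:
Σ = (-158) + (-509) + (-656) + (-292) + (-163) + (-138) + (60) = -1856
Area = |Σ|/2 = 928.
Hole:
Apply Gauss's area formula: 2A = Σ (x_i·y_{i+1} − x_{i+1}·y_i), indices taken mod 5.
Σ = (5) + (-15) + (5) + (11) + (19) = 25
Area = |Σ|/2 = 12.5.
Net area = 928 − 12.5 = 915.5.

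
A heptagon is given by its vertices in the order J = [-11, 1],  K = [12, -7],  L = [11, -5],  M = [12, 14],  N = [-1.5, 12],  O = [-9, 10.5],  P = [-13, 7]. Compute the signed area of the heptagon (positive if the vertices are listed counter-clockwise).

345.375

J→K: (-11)(-7) − (12)(1) = 65
K→L: (12)(-5) − (11)(-7) = 17
L→M: (11)(14) − (12)(-5) = 214
M→N: (12)(12) − (-1.5)(14) = 165
N→O: (-1.5)(10.5) − (-9)(12) = 92.25
O→P: (-9)(7) − (-13)(10.5) = 73.5
P→J: (-13)(1) − (-11)(7) = 64
Σ = 690.75
Signed area = Σ/2 = 345.375 (positive ⇒ counter-clockwise traversal).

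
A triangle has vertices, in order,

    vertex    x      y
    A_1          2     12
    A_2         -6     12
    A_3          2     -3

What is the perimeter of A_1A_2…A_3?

40

|A_1A_2| = √((-8)² + (0)²) = √64 = 8
|A_2A_3| = √((8)² + (-15)²) = √289 = 17
|A_3A_1| = √((0)² + (15)²) = √225 = 15
Perimeter = 8 + 17 + 15 = 40.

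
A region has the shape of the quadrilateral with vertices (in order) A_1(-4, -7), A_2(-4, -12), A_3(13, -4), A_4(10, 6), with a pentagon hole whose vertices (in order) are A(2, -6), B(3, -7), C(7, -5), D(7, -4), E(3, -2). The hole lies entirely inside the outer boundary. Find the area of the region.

Outer boundary:
Σ = (20) + (172) + (118) + (-46) = 264
Area = |Σ|/2 = 132.
Hole:
Apply Gauss's area formula: 2A = Σ (x_i·y_{i+1} − x_{i+1}·y_i), indices taken mod 5.
A→B: (2)(-7) − (3)(-6) = 4
B→C: (3)(-5) − (7)(-7) = 34
C→D: (7)(-4) − (7)(-5) = 7
D→E: (7)(-2) − (3)(-4) = -2
E→A: (3)(-6) − (2)(-2) = -14
Σ = 29
Area = |Σ|/2 = 14.5.
Net area = 132 − 14.5 = 117.5.

117.5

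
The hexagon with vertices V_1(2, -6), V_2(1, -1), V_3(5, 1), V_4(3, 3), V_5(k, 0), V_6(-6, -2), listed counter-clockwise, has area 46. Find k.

The doubled signed area Σ (x_i y_{i+1} − x_{i+1} y_i) is linear in k.
With k=0 it equals 62; the coefficient of k is -5 (from the two edges through V_5).
So -5·k + 62 = 2·46 = 92 ⇒ k = -6.

-6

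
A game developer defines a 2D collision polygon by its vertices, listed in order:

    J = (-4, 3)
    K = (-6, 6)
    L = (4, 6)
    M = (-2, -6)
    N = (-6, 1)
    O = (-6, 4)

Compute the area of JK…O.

68

Apply Gauss's area formula: 2A = Σ (x_i·y_{i+1} − x_{i+1}·y_i), indices taken mod 6.
Σ = (-6) + (-60) + (-12) + (-38) + (-18) + (-2) = -136
Area = |Σ|/2 = 68.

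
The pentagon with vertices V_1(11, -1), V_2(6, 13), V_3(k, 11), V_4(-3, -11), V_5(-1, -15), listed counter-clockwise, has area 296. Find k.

Write out the shoelace sum; only the two edges meeting at V_3 involve k:
2·Area = [(6·11 − k·13) + (k·(-11) − (-3)·11)] + 349
       = -24·k + 448 = 592
⇒ k = -6.

-6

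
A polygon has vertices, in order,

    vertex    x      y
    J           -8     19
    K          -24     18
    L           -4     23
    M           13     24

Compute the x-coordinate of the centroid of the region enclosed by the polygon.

-524/93

Apply the shoelace formula. First the cross-terms c_i = x_i·y_{i+1} − x_{i+1}·y_i:
  312, -480, -395, 439  ⇒  2A = -124, A = -62.
Then Σ (x_i + x_{i+1})·c_i = 2096, so x̄ = 2096 / (6·(-62)) = -524/93.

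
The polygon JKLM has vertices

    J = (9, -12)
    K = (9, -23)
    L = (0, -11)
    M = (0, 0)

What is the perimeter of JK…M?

|JK| = √((0)² + (-11)²) = √121 = 11
|KL| = √((-9)² + (12)²) = √225 = 15
|LM| = √((0)² + (11)²) = √121 = 11
|MJ| = √((9)² + (-12)²) = √225 = 15
Perimeter = 11 + 15 + 11 + 15 = 52.

52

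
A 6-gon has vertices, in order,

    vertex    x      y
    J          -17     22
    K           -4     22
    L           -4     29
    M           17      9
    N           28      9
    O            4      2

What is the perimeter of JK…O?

|JK| = √((13)² + (0)²) = √169 = 13
|KL| = √((0)² + (7)²) = √49 = 7
|LM| = √((21)² + (-20)²) = √841 = 29
|MN| = √((11)² + (0)²) = √121 = 11
|NO| = √((-24)² + (-7)²) = √625 = 25
|OJ| = √((-21)² + (20)²) = √841 = 29
Perimeter = 13 + 7 + 29 + 11 + 25 + 29 = 114.

114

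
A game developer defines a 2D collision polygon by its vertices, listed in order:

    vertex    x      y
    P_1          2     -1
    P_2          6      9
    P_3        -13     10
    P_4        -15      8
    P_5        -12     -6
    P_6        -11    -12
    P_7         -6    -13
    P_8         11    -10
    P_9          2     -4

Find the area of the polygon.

Apply the shoelace (surveyor's) formula: 2A = Σ (x_i·y_{i+1} − x_{i+1}·y_i), indices taken mod 9.
Cross-terms: 24, 177, 46, 186, 78, 71, 203, -24, 6  ⇒  Σ = 767
Area = |Σ|/2 = 383.5.

383.5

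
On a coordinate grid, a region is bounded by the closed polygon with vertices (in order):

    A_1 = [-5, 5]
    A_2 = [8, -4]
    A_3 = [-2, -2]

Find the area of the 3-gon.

Apply Gauss's area formula: 2A = Σ (x_i·y_{i+1} − x_{i+1}·y_i), indices taken mod 3.
Σ = (-20) + (-24) + (-20) = -64
Area = |Σ|/2 = 32.

32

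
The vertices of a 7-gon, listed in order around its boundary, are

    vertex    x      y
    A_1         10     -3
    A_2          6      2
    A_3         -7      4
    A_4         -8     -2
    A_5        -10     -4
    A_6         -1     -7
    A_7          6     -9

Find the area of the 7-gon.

161.5

Σ = (38) + (38) + (46) + (12) + (66) + (51) + (72) = 323
Area = |Σ|/2 = 161.5.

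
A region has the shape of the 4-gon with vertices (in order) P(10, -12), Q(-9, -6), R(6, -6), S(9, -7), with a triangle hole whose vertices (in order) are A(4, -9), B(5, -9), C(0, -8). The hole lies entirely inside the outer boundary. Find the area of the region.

Outer boundary:
Σ = (-168) + (90) + (12) + (-38) = -104
Area = |Σ|/2 = 52.
Hole:
Σ = (9) + (-40) + (32) = 1
Area = |Σ|/2 = 0.5.
Net area = 52 − 0.5 = 51.5.

51.5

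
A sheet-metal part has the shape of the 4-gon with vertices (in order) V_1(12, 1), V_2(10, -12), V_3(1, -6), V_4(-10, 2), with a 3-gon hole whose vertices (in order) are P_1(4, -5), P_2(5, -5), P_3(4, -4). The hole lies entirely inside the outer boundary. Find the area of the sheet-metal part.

Outer boundary:
Apply the shoelace formula: 2A = Σ (x_i·y_{i+1} − x_{i+1}·y_i), indices taken mod 4.
Cross-terms: -154, -48, -58, -34  ⇒  Σ = -294
Area = |Σ|/2 = 147.
Hole:
Apply the shoelace formula: 2A = Σ (x_i·y_{i+1} − x_{i+1}·y_i), indices taken mod 3.
Σ = (5) + (0) + (-4) = 1
Area = |Σ|/2 = 0.5.
Net area = 147 − 0.5 = 146.5.

146.5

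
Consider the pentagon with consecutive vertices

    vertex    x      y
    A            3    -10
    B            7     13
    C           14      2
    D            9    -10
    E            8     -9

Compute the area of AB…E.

135.5

Apply Gauss's area formula: 2A = Σ (x_i·y_{i+1} − x_{i+1}·y_i), indices taken mod 5.
A→B: (3)(13) − (7)(-10) = 109
B→C: (7)(2) − (14)(13) = -168
C→D: (14)(-10) − (9)(2) = -158
D→E: (9)(-9) − (8)(-10) = -1
E→A: (8)(-10) − (3)(-9) = -53
Σ = -271
Area = |Σ|/2 = 135.5.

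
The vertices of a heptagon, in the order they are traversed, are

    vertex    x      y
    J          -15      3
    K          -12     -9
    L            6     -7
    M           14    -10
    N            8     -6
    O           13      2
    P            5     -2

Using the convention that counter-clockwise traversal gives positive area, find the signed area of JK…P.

Apply Gauss's area formula: 2A = Σ (x_i·y_{i+1} − x_{i+1}·y_i), indices taken mod 7.
Σ = (171) + (138) + (38) + (-4) + (94) + (-36) + (-15) = 386
Signed area = Σ/2 = 193 (positive ⇒ counter-clockwise traversal).

193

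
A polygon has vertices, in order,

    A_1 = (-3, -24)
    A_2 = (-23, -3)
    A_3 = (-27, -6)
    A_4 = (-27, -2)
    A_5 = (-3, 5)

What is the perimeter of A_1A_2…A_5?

|A_1A_2| = √((-20)² + (21)²) = √841 = 29
|A_2A_3| = √((-4)² + (-3)²) = √25 = 5
|A_3A_4| = √((0)² + (4)²) = √16 = 4
|A_4A_5| = √((24)² + (7)²) = √625 = 25
|A_5A_1| = √((0)² + (-29)²) = √841 = 29
Perimeter = 29 + 5 + 4 + 25 + 29 = 92.

92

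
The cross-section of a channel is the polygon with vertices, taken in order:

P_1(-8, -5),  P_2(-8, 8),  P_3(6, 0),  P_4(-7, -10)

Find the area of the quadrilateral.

128.5

Apply the shoelace formula: 2A = Σ (x_i·y_{i+1} − x_{i+1}·y_i), indices taken mod 4.
Cross-terms: -104, -48, -60, -45  ⇒  Σ = -257
Area = |Σ|/2 = 128.5.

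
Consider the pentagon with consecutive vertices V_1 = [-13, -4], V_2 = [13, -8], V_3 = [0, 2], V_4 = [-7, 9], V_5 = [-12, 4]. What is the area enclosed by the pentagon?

188

Apply the shoelace formula: 2A = Σ (x_i·y_{i+1} − x_{i+1}·y_i), indices taken mod 5.
Σ = (156) + (26) + (14) + (80) + (100) = 376
Area = |Σ|/2 = 188.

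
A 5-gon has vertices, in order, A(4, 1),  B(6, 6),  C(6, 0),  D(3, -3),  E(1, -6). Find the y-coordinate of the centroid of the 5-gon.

Apply the shoelace (surveyor's) formula. First the cross-terms c_i = x_i·y_{i+1} − x_{i+1}·y_i:
  18, -36, -18, -15, 25  ⇒  2A = -26, A = -13.
Then Σ (y_i + y_{i+1})·c_i = -26, so ȳ = -26 / (6·(-13)) = 1/3.

1/3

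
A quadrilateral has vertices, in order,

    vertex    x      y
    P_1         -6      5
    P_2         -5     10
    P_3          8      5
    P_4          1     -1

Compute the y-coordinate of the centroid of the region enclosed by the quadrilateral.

14/3

Apply the shoelace (surveyor's) formula. First the cross-terms c_i = x_i·y_{i+1} − x_{i+1}·y_i:
  -35, -105, -13, -1  ⇒  2A = -154, A = -77.
Then Σ (y_i + y_{i+1})·c_i = -2156, so ȳ = -2156 / (6·(-77)) = 14/3.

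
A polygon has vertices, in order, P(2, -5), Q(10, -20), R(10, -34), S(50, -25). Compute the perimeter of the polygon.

|PQ| = √((8)² + (-15)²) = √289 = 17
|QR| = √((0)² + (-14)²) = √196 = 14
|RS| = √((40)² + (9)²) = √1681 = 41
|SP| = √((-48)² + (20)²) = √2704 = 52
Perimeter = 17 + 14 + 41 + 52 = 124.

124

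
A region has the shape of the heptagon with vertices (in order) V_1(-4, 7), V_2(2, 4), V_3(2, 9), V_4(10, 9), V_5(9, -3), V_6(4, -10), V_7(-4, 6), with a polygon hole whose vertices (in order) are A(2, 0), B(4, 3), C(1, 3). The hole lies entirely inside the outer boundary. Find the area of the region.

146

Outer boundary:
Cross-terms: -30, 10, -72, -111, -78, -16, -4  ⇒  Σ = -301
Area = |Σ|/2 = 150.5.
Hole:
Σ = (6) + (9) + (-6) = 9
Area = |Σ|/2 = 4.5.
Net area = 150.5 − 4.5 = 146.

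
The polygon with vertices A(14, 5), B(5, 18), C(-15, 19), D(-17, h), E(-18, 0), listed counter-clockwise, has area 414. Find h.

1

Write out the shoelace sum; only the two edges meeting at D involve h:
2·Area = [((-15)·h − (-17)·19) + ((-17)·0 − (-18)·h)] + 502
       = 3·h + 825 = 828
⇒ h = 1.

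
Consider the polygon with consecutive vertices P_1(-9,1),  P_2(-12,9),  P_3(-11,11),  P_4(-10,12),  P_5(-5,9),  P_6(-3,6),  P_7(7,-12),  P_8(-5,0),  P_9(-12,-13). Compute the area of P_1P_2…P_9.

Apply the surveyor's formula: 2A = Σ (x_i·y_{i+1} − x_{i+1}·y_i), indices taken mod 9.
Σ = (-69) + (-33) + (-22) + (-30) + (-3) + (-6) + (-60) + (65) + (-129) = -287
Area = |Σ|/2 = 143.5.

143.5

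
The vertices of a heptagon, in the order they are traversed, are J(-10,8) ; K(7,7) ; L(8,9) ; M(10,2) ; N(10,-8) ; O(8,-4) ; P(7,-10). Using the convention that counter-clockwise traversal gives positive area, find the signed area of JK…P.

J→K: (-10)(7) − (7)(8) = -126
K→L: (7)(9) − (8)(7) = 7
L→M: (8)(2) − (10)(9) = -74
M→N: (10)(-8) − (10)(2) = -100
N→O: (10)(-4) − (8)(-8) = 24
O→P: (8)(-10) − (7)(-4) = -52
P→J: (7)(8) − (-10)(-10) = -44
Σ = -365
Signed area = Σ/2 = -182.5 (negative ⇒ clockwise traversal).

-182.5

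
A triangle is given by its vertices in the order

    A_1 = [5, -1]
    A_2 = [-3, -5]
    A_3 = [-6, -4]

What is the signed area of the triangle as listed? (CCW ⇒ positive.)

Cross-terms: -28, -18, 26  ⇒  Σ = -20
Signed area = Σ/2 = -10 (negative ⇒ clockwise traversal).

-10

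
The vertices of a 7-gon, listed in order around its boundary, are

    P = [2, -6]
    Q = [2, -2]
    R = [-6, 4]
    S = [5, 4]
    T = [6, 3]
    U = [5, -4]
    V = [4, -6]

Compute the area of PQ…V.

57

Apply the surveyor's formula: 2A = Σ (x_i·y_{i+1} − x_{i+1}·y_i), indices taken mod 7.
Σ = (8) + (-4) + (-44) + (-9) + (-39) + (-14) + (-12) = -114
Area = |Σ|/2 = 57.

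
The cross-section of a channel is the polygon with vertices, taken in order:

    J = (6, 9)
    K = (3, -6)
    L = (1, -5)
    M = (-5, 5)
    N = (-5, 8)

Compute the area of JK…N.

100

Apply the shoelace (surveyor's) formula: 2A = Σ (x_i·y_{i+1} − x_{i+1}·y_i), indices taken mod 5.
Cross-terms: -63, -9, -20, -15, -93  ⇒  Σ = -200
Area = |Σ|/2 = 100.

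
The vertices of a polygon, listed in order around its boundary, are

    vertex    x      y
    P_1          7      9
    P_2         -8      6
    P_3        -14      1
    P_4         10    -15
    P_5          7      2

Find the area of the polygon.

Apply the shoelace (surveyor's) formula: 2A = Σ (x_i·y_{i+1} − x_{i+1}·y_i), indices taken mod 5.
P_1→P_2: (7)(6) − (-8)(9) = 114
P_2→P_3: (-8)(1) − (-14)(6) = 76
P_3→P_4: (-14)(-15) − (10)(1) = 200
P_4→P_5: (10)(2) − (7)(-15) = 125
P_5→P_1: (7)(9) − (7)(2) = 49
Σ = 564
Area = |Σ|/2 = 282.

282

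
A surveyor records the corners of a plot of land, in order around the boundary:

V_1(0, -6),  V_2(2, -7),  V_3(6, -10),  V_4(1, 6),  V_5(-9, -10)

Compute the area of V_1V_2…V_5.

89

Σ = (12) + (22) + (46) + (44) + (54) = 178
Area = |Σ|/2 = 89.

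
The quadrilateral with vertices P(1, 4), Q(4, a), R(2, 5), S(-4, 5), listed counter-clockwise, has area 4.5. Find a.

The doubled signed area Σ (x_i y_{i+1} − x_{i+1} y_i) is linear in a.
With a=0 it equals 13; the coefficient of a is -1 (from the two edges through Q).
So -1·a + 13 = 2·4.5 = 9 ⇒ a = 4.

4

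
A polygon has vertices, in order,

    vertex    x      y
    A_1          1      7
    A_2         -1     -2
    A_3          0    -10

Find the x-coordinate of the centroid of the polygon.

0

Apply the surveyor's formula. First the cross-terms c_i = x_i·y_{i+1} − x_{i+1}·y_i:
  5, 10, 10  ⇒  2A = 25, A = 12.5.
Then Σ (x_i + x_{i+1})·c_i = 0, so x̄ = 0 / (6·12.5) = 0.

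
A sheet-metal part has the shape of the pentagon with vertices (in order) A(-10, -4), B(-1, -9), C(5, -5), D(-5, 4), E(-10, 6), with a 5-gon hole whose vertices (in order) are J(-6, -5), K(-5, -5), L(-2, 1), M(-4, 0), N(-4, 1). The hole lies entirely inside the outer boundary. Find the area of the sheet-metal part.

112.5

Outer boundary:
Σ = (86) + (50) + (-5) + (10) + (100) = 241
Area = |Σ|/2 = 120.5.
Hole:
Σ = (5) + (-15) + (4) + (-4) + (26) = 16
Area = |Σ|/2 = 8.
Net area = 120.5 − 8 = 112.5.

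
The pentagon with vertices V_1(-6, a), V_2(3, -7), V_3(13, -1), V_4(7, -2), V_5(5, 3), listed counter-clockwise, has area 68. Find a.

-12

Write out the shoelace sum; only the two edges meeting at V_1 involve a:
2·Area = [(5·a − (-6)·3) + ((-6)·(-7) − 3·a)] + 100
       = 2·a + 160 = 136
⇒ a = -12.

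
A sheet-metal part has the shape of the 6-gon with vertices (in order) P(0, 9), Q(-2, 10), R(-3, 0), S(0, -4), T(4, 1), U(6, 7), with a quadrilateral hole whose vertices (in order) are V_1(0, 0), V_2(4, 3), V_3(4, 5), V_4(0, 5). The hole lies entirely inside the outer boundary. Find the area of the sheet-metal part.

62

Outer boundary:
Apply the shoelace (surveyor's) formula: 2A = Σ (x_i·y_{i+1} − x_{i+1}·y_i), indices taken mod 6.
Cross-terms: 18, 30, 12, 16, 22, 54  ⇒  Σ = 152
Area = |Σ|/2 = 76.
Hole:
Apply the shoelace (surveyor's) formula: 2A = Σ (x_i·y_{i+1} − x_{i+1}·y_i), indices taken mod 4.
Σ = (0) + (8) + (20) + (0) = 28
Area = |Σ|/2 = 14.
Net area = 76 − 14 = 62.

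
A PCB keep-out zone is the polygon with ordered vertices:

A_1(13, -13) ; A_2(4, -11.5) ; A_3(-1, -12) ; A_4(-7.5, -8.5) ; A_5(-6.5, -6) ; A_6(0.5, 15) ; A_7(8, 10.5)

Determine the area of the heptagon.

Cross-terms: -97.5, -59.5, -81.5, -10.25, -94.5, -114.75, -240.5  ⇒  Σ = -698.5
Area = |Σ|/2 = 349.25.

349.25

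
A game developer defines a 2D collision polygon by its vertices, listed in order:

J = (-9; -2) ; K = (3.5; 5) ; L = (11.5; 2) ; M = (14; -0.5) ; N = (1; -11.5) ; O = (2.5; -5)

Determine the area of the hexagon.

154.5

Cross-terms: -38, -50.5, -33.75, -160.5, 23.75, -50  ⇒  Σ = -309
Area = |Σ|/2 = 154.5.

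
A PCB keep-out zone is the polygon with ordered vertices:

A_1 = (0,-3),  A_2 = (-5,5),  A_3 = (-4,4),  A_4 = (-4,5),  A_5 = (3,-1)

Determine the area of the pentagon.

19.5

Apply the surveyor's formula: 2A = Σ (x_i·y_{i+1} − x_{i+1}·y_i), indices taken mod 5.
A_1→A_2: (0)(5) − (-5)(-3) = -15
A_2→A_3: (-5)(4) − (-4)(5) = 0
A_3→A_4: (-4)(5) − (-4)(4) = -4
A_4→A_5: (-4)(-1) − (3)(5) = -11
A_5→A_1: (3)(-3) − (0)(-1) = -9
Σ = -39
Area = |Σ|/2 = 19.5.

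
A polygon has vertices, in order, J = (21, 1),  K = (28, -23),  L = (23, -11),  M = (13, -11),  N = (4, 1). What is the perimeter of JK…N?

80

|JK| = √((7)² + (-24)²) = √625 = 25
|KL| = √((-5)² + (12)²) = √169 = 13
|LM| = √((-10)² + (0)²) = √100 = 10
|MN| = √((-9)² + (12)²) = √225 = 15
|NJ| = √((17)² + (0)²) = √289 = 17
Perimeter = 25 + 13 + 10 + 15 + 17 = 80.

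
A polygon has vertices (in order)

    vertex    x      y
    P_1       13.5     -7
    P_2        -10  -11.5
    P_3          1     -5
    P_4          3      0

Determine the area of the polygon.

84.875

P_1→P_2: (13.5)(-11.5) − (-10)(-7) = -225.25
P_2→P_3: (-10)(-5) − (1)(-11.5) = 61.5
P_3→P_4: (1)(0) − (3)(-5) = 15
P_4→P_1: (3)(-7) − (13.5)(0) = -21
Σ = -169.75
Area = |Σ|/2 = 84.875.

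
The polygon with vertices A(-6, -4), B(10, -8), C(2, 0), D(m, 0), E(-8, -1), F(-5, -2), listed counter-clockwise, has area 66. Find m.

-9

Write out the shoelace sum; only the two edges meeting at D involve m:
2·Area = [(2·0 − m·0) + (m·(-1) − (-8)·0)] + 123
       = -1·m + 123 = 132
⇒ m = -9.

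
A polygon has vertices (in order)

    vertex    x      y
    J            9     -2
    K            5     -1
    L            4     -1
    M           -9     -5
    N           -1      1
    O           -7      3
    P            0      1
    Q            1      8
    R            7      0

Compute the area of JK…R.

Σ = (1) + (-1) + (-29) + (-14) + (4) + (-7) + (-1) + (-56) + (-14) = -117
Area = |Σ|/2 = 58.5.

58.5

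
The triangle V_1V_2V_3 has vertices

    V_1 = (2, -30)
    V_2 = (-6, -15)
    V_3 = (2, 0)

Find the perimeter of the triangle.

64

|V_1V_2| = √((-8)² + (15)²) = √289 = 17
|V_2V_3| = √((8)² + (15)²) = √289 = 17
|V_3V_1| = √((0)² + (-30)²) = √900 = 30
Perimeter = 17 + 17 + 30 = 64.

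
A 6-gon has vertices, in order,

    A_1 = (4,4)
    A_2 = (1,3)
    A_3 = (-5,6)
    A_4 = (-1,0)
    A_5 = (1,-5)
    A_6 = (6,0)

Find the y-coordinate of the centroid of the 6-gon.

101/141

Apply Gauss's area formula. First the cross-terms c_i = x_i·y_{i+1} − x_{i+1}·y_i:
  8, 21, 6, 5, 30, 24  ⇒  2A = 94, A = 47.
Then Σ (y_i + y_{i+1})·c_i = 202, so ȳ = 202 / (6·47) = 101/141.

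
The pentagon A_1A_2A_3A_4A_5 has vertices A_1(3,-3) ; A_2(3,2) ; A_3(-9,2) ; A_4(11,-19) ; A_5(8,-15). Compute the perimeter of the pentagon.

64

|A_1A_2| = √((0)² + (5)²) = √25 = 5
|A_2A_3| = √((-12)² + (0)²) = √144 = 12
|A_3A_4| = √((20)² + (-21)²) = √841 = 29
|A_4A_5| = √((-3)² + (4)²) = √25 = 5
|A_5A_1| = √((-5)² + (12)²) = √169 = 13
Perimeter = 5 + 12 + 29 + 5 + 13 = 64.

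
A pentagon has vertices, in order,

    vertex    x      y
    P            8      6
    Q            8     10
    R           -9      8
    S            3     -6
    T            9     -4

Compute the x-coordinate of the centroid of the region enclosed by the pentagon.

Apply the shoelace formula. First the cross-terms c_i = x_i·y_{i+1} − x_{i+1}·y_i:
  32, 154, 30, 42, 86  ⇒  2A = 344, A = 172.
Then Σ (x_i + x_{i+1})·c_i = 2144, so x̄ = 2144 / (6·172) = 268/129.

268/129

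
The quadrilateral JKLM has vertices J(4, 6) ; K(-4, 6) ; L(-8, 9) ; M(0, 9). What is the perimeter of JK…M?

|JK| = √((-8)² + (0)²) = √64 = 8
|KL| = √((-4)² + (3)²) = √25 = 5
|LM| = √((8)² + (0)²) = √64 = 8
|MJ| = √((4)² + (-3)²) = √25 = 5
Perimeter = 8 + 5 + 8 + 5 = 26.

26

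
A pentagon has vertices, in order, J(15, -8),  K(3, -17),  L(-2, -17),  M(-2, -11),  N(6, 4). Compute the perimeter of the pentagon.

|JK| = √((-12)² + (-9)²) = √225 = 15
|KL| = √((-5)² + (0)²) = √25 = 5
|LM| = √((0)² + (6)²) = √36 = 6
|MN| = √((8)² + (15)²) = √289 = 17
|NJ| = √((9)² + (-12)²) = √225 = 15
Perimeter = 15 + 5 + 6 + 17 + 15 = 58.

58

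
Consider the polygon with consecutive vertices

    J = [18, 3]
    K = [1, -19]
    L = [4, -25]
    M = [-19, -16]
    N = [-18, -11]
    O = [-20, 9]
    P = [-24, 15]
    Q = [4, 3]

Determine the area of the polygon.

Apply the shoelace formula: 2A = Σ (x_i·y_{i+1} − x_{i+1}·y_i), indices taken mod 8.
Σ = (-345) + (51) + (-539) + (-79) + (-382) + (-84) + (-132) + (-42) = -1552
Area = |Σ|/2 = 776.

776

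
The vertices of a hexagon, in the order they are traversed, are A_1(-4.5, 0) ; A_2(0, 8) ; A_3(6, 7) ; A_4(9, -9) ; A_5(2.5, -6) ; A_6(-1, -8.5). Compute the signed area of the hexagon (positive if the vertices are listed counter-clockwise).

-149

Apply the shoelace formula: 2A = Σ (x_i·y_{i+1} − x_{i+1}·y_i), indices taken mod 6.
Cross-terms: -36, -48, -117, -31.5, -27.25, -38.25  ⇒  Σ = -298
Signed area = Σ/2 = -149 (negative ⇒ clockwise traversal).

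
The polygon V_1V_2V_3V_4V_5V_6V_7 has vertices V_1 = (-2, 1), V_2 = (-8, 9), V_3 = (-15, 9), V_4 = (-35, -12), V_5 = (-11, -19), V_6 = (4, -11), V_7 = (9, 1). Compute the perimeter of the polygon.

|V_1V_2| = √((-6)² + (8)²) = √100 = 10
|V_2V_3| = √((-7)² + (0)²) = √49 = 7
|V_3V_4| = √((-20)² + (-21)²) = √841 = 29
|V_4V_5| = √((24)² + (-7)²) = √625 = 25
|V_5V_6| = √((15)² + (8)²) = √289 = 17
|V_6V_7| = √((5)² + (12)²) = √169 = 13
|V_7V_1| = √((-11)² + (0)²) = √121 = 11
Perimeter = 10 + 7 + 29 + 25 + 17 + 13 + 11 = 112.

112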